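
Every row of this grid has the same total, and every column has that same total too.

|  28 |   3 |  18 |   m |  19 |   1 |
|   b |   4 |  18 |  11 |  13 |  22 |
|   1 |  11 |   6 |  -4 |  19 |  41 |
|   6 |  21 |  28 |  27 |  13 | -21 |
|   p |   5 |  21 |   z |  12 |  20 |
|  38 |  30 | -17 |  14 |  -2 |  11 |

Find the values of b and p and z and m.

Rows 3 and 4 both sum to 74, so that's the common total.
The known cells in row 2 total 68, leaving 74 − 68 = 6 for the blank.
The known cells in row 1 total 69, leaving 74 − 69 = 5 for the blank.
The known cells in column 1 total 79, leaving 74 − 79 = -5 for the blank.
The known cells in row 5 total 53, leaving 74 − 53 = 21 for the blank.

b = 6, p = -5, z = 21, m = 5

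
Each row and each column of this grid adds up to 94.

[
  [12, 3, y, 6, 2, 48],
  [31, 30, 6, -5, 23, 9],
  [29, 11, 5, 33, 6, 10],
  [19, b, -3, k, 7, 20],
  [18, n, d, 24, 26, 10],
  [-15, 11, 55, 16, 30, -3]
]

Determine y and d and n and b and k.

Row 1: 12 + 3 + 6 + 2 + 48 = 71, so its missing entry is 94 − 71 = 23.
Column 3: 23 + 6 + 5 − 3 + 55 = 86, so its missing entry is 94 − 86 = 8.
Column 4: 6 − 5 + 33 + 24 + 16 = 74, so its missing entry is 94 − 74 = 20.
Row 4: 19 − 3 + 20 + 7 + 20 = 63, so its missing entry is 94 − 63 = 31.
Row 5: 18 + 8 + 24 + 26 + 10 = 86, so its missing entry is 94 − 86 = 8.

y = 23, d = 8, n = 8, b = 31, k = 20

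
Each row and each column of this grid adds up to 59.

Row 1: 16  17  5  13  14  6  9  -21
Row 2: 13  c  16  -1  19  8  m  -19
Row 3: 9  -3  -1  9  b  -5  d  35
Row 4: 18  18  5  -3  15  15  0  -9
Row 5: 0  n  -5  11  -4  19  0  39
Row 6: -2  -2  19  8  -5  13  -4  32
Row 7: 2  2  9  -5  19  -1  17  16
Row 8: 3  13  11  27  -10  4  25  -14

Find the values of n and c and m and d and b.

n = -1, c = 15, m = 8, d = 4, b = 11

Column 5 has 14 + 19 + 15 − 4 − 5 + 19 − 10 = 48; the blank must be 59 − 48 = 11.
Row 3 has 9 − 3 − 1 + 9 + 11 − 5 + 35 = 55; the blank must be 59 − 55 = 4.
Column 7 has 9 + 4 + 0 + 0 − 4 + 17 + 25 = 51; the blank must be 59 − 51 = 8.
Row 2 has 13 + 16 − 1 + 19 + 8 + 8 − 19 = 44; the blank must be 59 − 44 = 15.
Row 5 has 0 − 5 + 11 − 4 + 19 + 0 + 39 = 60; the blank must be 59 − 60 = -1.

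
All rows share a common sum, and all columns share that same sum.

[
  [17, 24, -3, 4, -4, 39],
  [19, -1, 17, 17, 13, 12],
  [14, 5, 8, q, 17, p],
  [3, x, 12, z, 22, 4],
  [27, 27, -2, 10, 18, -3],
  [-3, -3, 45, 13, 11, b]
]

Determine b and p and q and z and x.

b = 14, p = 11, q = 22, z = 11, x = 25

Rows 1 and 2 both sum to 77, so that's the common total.
Row 6: -3 − 3 + 45 + 13 + 11 = 63, so its missing entry is 77 − 63 = 14.
Column 2: 24 − 1 + 5 + 27 − 3 = 52, so its missing entry is 77 − 52 = 25.
Row 4: 3 + 25 + 12 + 22 + 4 = 66, so its missing entry is 77 − 66 = 11.
Column 4: 4 + 17 + 11 + 10 + 13 = 55, so its missing entry is 77 − 55 = 22.
Row 3: 14 + 5 + 8 + 22 + 17 = 66, so its missing entry is 77 − 66 = 11.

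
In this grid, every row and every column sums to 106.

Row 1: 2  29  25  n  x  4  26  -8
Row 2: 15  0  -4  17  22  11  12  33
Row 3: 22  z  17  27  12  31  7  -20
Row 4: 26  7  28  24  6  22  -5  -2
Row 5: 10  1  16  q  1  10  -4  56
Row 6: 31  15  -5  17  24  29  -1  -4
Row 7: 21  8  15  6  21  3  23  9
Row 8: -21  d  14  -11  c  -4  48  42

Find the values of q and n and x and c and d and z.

Row 3 has 22 + 17 + 27 + 12 + 31 + 7 − 20 = 96; the blank must be 106 − 96 = 10.
Column 2 has 29 + 0 + 10 + 7 + 1 + 15 + 8 = 70; the blank must be 106 − 70 = 36.
Row 8 has -21 + 36 + 14 − 11 − 4 + 48 + 42 = 104; the blank must be 106 − 104 = 2.
Column 5 has 22 + 12 + 6 + 1 + 24 + 21 + 2 = 88; the blank must be 106 − 88 = 18.
Row 5 has 10 + 1 + 16 + 1 + 10 − 4 + 56 = 90; the blank must be 106 − 90 = 16.
Row 1 has 2 + 29 + 25 + 18 + 4 + 26 − 8 = 96; the blank must be 106 − 96 = 10.

q = 16, n = 10, x = 18, c = 2, d = 36, z = 10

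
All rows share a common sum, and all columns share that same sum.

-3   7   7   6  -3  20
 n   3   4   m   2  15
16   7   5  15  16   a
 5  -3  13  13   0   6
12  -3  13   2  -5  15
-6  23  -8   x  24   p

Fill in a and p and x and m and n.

a = -25, p = 3, x = -2, m = 0, n = 10

Rows 1 and 4 both sum to 34, so that's the common total.
The known cells in column 1 total 24, leaving 34 − 24 = 10 for the blank.
The known cells in row 3 total 59, leaving 34 − 59 = -25 for the blank.
The known cells in column 6 total 31, leaving 34 − 31 = 3 for the blank.
The known cells in row 6 total 36, leaving 34 − 36 = -2 for the blank.
The known cells in row 2 total 34, leaving 34 − 34 = 0 for the blank.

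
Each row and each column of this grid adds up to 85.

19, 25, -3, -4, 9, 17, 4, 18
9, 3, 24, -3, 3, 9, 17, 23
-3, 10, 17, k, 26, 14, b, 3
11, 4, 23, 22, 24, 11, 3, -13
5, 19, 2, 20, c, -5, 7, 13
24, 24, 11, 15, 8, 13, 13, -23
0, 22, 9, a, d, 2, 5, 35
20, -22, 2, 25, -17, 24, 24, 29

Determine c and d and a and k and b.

The known cells in row 5 total 61, leaving 85 − 61 = 24 for the blank.
The known cells in column 5 total 77, leaving 85 − 77 = 8 for the blank.
The known cells in column 7 total 73, leaving 85 − 73 = 12 for the blank.
The known cells in row 3 total 79, leaving 85 − 79 = 6 for the blank.
The known cells in row 7 total 81, leaving 85 − 81 = 4 for the blank.

c = 24, d = 8, a = 4, k = 6, b = 12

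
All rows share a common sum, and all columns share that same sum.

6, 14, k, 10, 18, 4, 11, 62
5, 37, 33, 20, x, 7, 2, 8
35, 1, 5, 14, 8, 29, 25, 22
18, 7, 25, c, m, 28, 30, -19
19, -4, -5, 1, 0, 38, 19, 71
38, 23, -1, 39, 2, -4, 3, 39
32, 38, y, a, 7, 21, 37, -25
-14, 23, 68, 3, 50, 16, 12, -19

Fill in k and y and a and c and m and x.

k = 14, y = 0, a = 29, c = 23, m = 27, x = 27

Rows 3 and 5 both sum to 139, so that's the common total.
The known cells in row 2 total 112, leaving 139 − 112 = 27 for the blank.
The known cells in column 5 total 112, leaving 139 − 112 = 27 for the blank.
The known cells in row 1 total 125, leaving 139 − 125 = 14 for the blank.
The known cells in column 3 total 139, leaving 139 − 139 = 0 for the blank.
The known cells in row 4 total 116, leaving 139 − 116 = 23 for the blank.
The known cells in row 7 total 110, leaving 139 − 110 = 29 for the blank.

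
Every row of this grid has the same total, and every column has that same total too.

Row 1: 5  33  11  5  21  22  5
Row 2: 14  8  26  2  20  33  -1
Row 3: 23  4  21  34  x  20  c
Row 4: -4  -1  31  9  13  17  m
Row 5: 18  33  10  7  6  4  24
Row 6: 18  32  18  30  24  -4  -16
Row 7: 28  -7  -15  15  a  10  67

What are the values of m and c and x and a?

m = 37, c = -14, x = 14, a = 4

Rows 1 and 2 both sum to 102, so that's the common total.
Row 7 has 28 − 7 − 15 + 15 + 10 + 67 = 98; the blank must be 102 − 98 = 4.
Column 5 has 21 + 20 + 13 + 6 + 24 + 4 = 88; the blank must be 102 − 88 = 14.
Row 3 has 23 + 4 + 21 + 34 + 14 + 20 = 116; the blank must be 102 − 116 = -14.
Row 4 has -4 − 1 + 31 + 9 + 13 + 17 = 65; the blank must be 102 − 65 = 37.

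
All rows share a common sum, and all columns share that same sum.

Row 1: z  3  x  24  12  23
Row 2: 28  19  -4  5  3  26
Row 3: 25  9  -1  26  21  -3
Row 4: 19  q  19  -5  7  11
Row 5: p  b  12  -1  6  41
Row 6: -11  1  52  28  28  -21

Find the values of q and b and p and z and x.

Rows 2 and 3 both sum to 77, so that's the common total.
The known cells in row 4 total 51, leaving 77 − 51 = 26 for the blank.
The known cells in column 3 total 78, leaving 77 − 78 = -1 for the blank.
The known cells in row 1 total 61, leaving 77 − 61 = 16 for the blank.
The known cells in column 1 total 77, leaving 77 − 77 = 0 for the blank.
The known cells in row 5 total 58, leaving 77 − 58 = 19 for the blank.

q = 26, b = 19, p = 0, z = 16, x = -1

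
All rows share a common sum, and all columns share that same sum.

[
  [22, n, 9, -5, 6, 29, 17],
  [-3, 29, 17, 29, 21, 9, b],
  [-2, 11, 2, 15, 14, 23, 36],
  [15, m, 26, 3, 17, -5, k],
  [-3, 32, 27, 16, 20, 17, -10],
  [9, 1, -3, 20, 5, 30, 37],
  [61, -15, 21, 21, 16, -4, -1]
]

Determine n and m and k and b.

n = 21, m = 20, k = 23, b = -3

Rows 3 and 5 both sum to 99, so that's the common total.
Row 1 has 22 + 9 − 5 + 6 + 29 + 17 = 78; the blank must be 99 − 78 = 21.
Row 2 has -3 + 29 + 17 + 29 + 21 + 9 = 102; the blank must be 99 − 102 = -3.
Column 2 has 21 + 29 + 11 + 32 + 1 − 15 = 79; the blank must be 99 − 79 = 20.
Row 4 has 15 + 20 + 26 + 3 + 17 − 5 = 76; the blank must be 99 − 76 = 23.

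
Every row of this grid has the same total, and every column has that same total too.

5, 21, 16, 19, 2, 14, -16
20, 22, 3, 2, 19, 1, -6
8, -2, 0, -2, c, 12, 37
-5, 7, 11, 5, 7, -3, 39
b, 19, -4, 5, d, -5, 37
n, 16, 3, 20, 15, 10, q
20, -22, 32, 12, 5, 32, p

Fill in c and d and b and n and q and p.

c = 8, d = 5, b = 4, n = 9, q = -12, p = -18

Rows 1 and 2 both sum to 61, so that's the common total.
Row 3: 8 − 2 + 0 − 2 + 12 + 37 = 53, so its missing entry is 61 − 53 = 8.
Column 5: 2 + 19 + 8 + 7 + 15 + 5 = 56, so its missing entry is 61 − 56 = 5.
Row 5: 19 − 4 + 5 + 5 − 5 + 37 = 57, so its missing entry is 61 − 57 = 4.
Column 1: 5 + 20 + 8 − 5 + 4 + 20 = 52, so its missing entry is 61 − 52 = 9.
Row 6: 9 + 16 + 3 + 20 + 15 + 10 = 73, so its missing entry is 61 − 73 = -12.
Row 7: 20 − 22 + 32 + 12 + 5 + 32 = 79, so its missing entry is 61 − 79 = -18.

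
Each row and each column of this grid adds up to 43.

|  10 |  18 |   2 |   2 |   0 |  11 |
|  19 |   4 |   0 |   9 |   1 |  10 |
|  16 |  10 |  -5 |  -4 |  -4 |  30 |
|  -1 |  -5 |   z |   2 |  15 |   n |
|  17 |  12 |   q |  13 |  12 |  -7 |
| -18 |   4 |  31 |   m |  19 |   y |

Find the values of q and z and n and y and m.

Row 5 has 17 + 12 + 13 + 12 − 7 = 47; the blank must be 43 − 47 = -4.
Column 4 has 2 + 9 − 4 + 2 + 13 = 22; the blank must be 43 − 22 = 21.
Row 6 has -18 + 4 + 31 + 21 + 19 = 57; the blank must be 43 − 57 = -14.
Column 3 has 2 + 0 − 5 − 4 + 31 = 24; the blank must be 43 − 24 = 19.
Row 4 has -1 − 5 + 19 + 2 + 15 = 30; the blank must be 43 − 30 = 13.

q = -4, z = 19, n = 13, y = -14, m = 21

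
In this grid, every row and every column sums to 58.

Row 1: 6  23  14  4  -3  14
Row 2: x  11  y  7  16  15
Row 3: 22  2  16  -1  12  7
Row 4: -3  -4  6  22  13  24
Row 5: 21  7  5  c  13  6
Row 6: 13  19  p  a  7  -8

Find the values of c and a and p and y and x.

Row 5: 21 + 7 + 5 + 13 + 6 = 52, so its missing entry is 58 − 52 = 6.
Column 1: 6 + 22 − 3 + 21 + 13 = 59, so its missing entry is 58 − 59 = -1.
Row 2: -1 + 11 + 7 + 16 + 15 = 48, so its missing entry is 58 − 48 = 10.
Column 4: 4 + 7 − 1 + 22 + 6 = 38, so its missing entry is 58 − 38 = 20.
Row 6: 13 + 19 + 20 + 7 − 8 = 51, so its missing entry is 58 − 51 = 7.

c = 6, a = 20, p = 7, y = 10, x = -1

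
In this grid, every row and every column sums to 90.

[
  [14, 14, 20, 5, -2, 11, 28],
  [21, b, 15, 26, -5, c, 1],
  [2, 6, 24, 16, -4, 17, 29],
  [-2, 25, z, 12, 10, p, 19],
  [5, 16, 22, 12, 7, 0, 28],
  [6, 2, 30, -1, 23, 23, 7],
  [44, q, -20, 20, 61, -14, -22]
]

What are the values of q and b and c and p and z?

Row 7: 44 − 20 + 20 + 61 − 14 − 22 = 69, so its missing entry is 90 − 69 = 21.
Column 2: 14 + 6 + 25 + 16 + 2 + 21 = 84, so its missing entry is 90 − 84 = 6.
Row 2: 21 + 6 + 15 + 26 − 5 + 1 = 64, so its missing entry is 90 − 64 = 26.
Column 3: 20 + 15 + 24 + 22 + 30 − 20 = 91, so its missing entry is 90 − 91 = -1.
Row 4: -2 + 25 − 1 + 12 + 10 + 19 = 63, so its missing entry is 90 − 63 = 27.

q = 21, b = 6, c = 26, p = 27, z = -1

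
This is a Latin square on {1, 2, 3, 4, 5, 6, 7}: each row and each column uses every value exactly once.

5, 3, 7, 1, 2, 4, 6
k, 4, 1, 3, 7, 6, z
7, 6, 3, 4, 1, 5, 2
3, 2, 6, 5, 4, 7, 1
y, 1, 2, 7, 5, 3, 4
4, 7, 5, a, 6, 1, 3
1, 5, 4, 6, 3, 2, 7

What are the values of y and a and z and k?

For row 2, column 7: column 7 already has {1, 2, 3, 4, 6, 7}; that leaves 5.
Cell (2,1): row 2 already has {1, 3, 4, 5, 6, 7} → 2.
At (row 6, col 4): row 6 already has {1, 3, 4, 5, 6, 7}, so the value is 2.
Cell (5,1): row 5 already has {1, 2, 3, 4, 5, 7} → 6.

y = 6, a = 2, z = 5, k = 2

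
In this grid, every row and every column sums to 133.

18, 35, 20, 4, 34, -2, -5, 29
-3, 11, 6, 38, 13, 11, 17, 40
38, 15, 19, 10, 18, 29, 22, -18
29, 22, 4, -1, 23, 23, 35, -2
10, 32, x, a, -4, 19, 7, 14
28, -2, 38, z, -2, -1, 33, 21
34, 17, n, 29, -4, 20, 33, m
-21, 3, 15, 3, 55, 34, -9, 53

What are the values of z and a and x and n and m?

The known cells in column 8 total 137, leaving 133 − 137 = -4 for the blank.
The known cells in row 7 total 125, leaving 133 − 125 = 8 for the blank.
The known cells in column 3 total 110, leaving 133 − 110 = 23 for the blank.
The known cells in row 5 total 101, leaving 133 − 101 = 32 for the blank.
The known cells in row 6 total 115, leaving 133 − 115 = 18 for the blank.

z = 18, a = 32, x = 23, n = 8, m = -4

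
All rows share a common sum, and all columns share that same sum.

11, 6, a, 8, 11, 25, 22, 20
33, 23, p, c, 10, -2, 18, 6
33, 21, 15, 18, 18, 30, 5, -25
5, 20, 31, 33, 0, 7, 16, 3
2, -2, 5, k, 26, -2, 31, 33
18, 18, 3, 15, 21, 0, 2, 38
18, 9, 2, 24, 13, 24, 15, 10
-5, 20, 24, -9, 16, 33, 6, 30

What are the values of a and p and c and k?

a = 12, p = 23, c = 4, k = 22

Rows 3 and 4 both sum to 115, so that's the common total.
Row 1 has 11 + 6 + 8 + 11 + 25 + 22 + 20 = 103; the blank must be 115 − 103 = 12.
Column 3 has 12 + 15 + 31 + 5 + 3 + 2 + 24 = 92; the blank must be 115 − 92 = 23.
Row 2 has 33 + 23 + 23 + 10 − 2 + 18 + 6 = 111; the blank must be 115 − 111 = 4.
Row 5 has 2 − 2 + 5 + 26 − 2 + 31 + 33 = 93; the blank must be 115 − 93 = 22.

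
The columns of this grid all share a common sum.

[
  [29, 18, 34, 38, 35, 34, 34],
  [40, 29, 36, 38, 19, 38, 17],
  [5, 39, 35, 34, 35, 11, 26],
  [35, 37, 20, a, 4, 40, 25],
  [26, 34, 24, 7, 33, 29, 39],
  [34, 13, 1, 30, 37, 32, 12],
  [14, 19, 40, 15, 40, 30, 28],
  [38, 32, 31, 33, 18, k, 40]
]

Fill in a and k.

a = 26, k = 7

Columns 1 and 7 both add up to 221, so every column sums to 221.
Column 4: 38 + 38 + 34 + 7 + 30 + 15 + 33 = 195, so the missing entry is 221 − 195 = 26.
Column 6: 34 + 38 + 11 + 40 + 29 + 32 + 30 = 214, so the missing entry is 221 − 214 = 7.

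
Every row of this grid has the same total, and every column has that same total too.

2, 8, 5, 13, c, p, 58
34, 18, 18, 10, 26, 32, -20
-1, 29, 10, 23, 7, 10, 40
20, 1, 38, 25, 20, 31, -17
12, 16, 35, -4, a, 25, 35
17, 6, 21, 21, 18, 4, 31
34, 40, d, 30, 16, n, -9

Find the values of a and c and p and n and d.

a = -1, c = 32, p = 0, n = 16, d = -9

Rows 2 and 3 both sum to 118, so that's the common total.
Row 5: 12 + 16 + 35 − 4 + 25 + 35 = 119, so its missing entry is 118 − 119 = -1.
Column 3: 5 + 18 + 10 + 38 + 35 + 21 = 127, so its missing entry is 118 − 127 = -9.
Column 5: 26 + 7 + 20 − 1 + 18 + 16 = 86, so its missing entry is 118 − 86 = 32.
Row 7: 34 + 40 − 9 + 30 + 16 − 9 = 102, so its missing entry is 118 − 102 = 16.
Row 1: 2 + 8 + 5 + 13 + 32 + 58 = 118, so its missing entry is 118 − 118 = 0.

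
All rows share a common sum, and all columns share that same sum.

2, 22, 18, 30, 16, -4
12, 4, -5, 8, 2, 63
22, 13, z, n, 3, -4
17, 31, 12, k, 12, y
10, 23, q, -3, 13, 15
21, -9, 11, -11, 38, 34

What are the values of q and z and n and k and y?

Rows 1 and 2 both sum to 84, so that's the common total.
The known cells in row 5 total 58, leaving 84 − 58 = 26 for the blank.
The known cells in column 3 total 62, leaving 84 − 62 = 22 for the blank.
The known cells in row 3 total 56, leaving 84 − 56 = 28 for the blank.
The known cells in column 4 total 52, leaving 84 − 52 = 32 for the blank.
The known cells in row 4 total 104, leaving 84 − 104 = -20 for the blank.

q = 26, z = 22, n = 28, k = 32, y = -20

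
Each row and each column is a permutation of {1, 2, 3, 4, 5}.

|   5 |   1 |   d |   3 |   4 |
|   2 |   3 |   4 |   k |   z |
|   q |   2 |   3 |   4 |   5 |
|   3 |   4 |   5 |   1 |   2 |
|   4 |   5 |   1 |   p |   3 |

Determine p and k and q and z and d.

For row 5, column 4: row 5 already has {1, 3, 4, 5}; that leaves 2.
For row 3, column 1: row 3 already has {2, 3, 4, 5}; that leaves 1.
Cell (2,5): column 5 already has {2, 3, 4, 5} → 1.
At (row 1, col 3): row 1 already has {1, 3, 4, 5}, so the value is 2.
For row 2, column 4: row 2 already has {1, 2, 3, 4}; that leaves 5.

p = 2, k = 5, q = 1, z = 1, d = 2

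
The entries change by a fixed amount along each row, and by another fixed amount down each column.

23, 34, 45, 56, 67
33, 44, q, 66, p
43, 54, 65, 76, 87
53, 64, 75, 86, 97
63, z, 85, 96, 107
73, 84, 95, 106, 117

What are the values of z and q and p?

z = 74, q = 55, p = 77

Along each row the entries change by 11 per step; down each column they change by 10.
Row 5: from 63 at column 1, stepping by 11 to column 2 gives 74.
Row 2: from 33 at column 1, stepping by 11 to column 3 gives 55.
Row 2: from 33 at column 1, stepping by 11 to column 5 gives 77.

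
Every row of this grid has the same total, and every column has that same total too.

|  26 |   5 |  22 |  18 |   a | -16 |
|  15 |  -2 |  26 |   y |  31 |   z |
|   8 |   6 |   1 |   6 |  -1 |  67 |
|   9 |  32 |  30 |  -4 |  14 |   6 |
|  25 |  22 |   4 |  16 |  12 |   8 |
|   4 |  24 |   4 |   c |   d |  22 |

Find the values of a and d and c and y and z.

Rows 3 and 4 both sum to 87, so that's the common total.
Row 1: 26 + 5 + 22 + 18 − 16 = 55, so its missing entry is 87 − 55 = 32.
Column 6: -16 + 67 + 6 + 8 + 22 = 87, so its missing entry is 87 − 87 = 0.
Column 5: 32 + 31 − 1 + 14 + 12 = 88, so its missing entry is 87 − 88 = -1.
Row 6: 4 + 24 + 4 − 1 + 22 = 53, so its missing entry is 87 − 53 = 34.
Row 2: 15 − 2 + 26 + 31 + 0 = 70, so its missing entry is 87 − 70 = 17.

a = 32, d = -1, c = 34, y = 17, z = 0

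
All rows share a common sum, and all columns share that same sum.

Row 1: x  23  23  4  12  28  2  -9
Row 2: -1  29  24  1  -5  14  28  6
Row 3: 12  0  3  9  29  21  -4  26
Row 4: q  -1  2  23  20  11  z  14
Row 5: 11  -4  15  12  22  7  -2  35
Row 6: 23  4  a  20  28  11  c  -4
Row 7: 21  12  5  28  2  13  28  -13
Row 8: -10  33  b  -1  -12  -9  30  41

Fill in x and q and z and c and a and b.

x = 13, q = 27, z = 0, c = 14, a = 0, b = 24

Rows 2 and 3 both sum to 96, so that's the common total.
Row 1: 23 + 23 + 4 + 12 + 28 + 2 − 9 = 83, so its missing entry is 96 − 83 = 13.
Column 1: 13 − 1 + 12 + 11 + 23 + 21 − 10 = 69, so its missing entry is 96 − 69 = 27.
Row 8: -10 + 33 − 1 − 12 − 9 + 30 + 41 = 72, so its missing entry is 96 − 72 = 24.
Row 4: 27 − 1 + 2 + 23 + 20 + 11 + 14 = 96, so its missing entry is 96 − 96 = 0.
Column 7: 2 + 28 − 4 + 0 − 2 + 28 + 30 = 82, so its missing entry is 96 − 82 = 14.
Row 6: 23 + 4 + 20 + 28 + 11 + 14 − 4 = 96, so its missing entry is 96 − 96 = 0.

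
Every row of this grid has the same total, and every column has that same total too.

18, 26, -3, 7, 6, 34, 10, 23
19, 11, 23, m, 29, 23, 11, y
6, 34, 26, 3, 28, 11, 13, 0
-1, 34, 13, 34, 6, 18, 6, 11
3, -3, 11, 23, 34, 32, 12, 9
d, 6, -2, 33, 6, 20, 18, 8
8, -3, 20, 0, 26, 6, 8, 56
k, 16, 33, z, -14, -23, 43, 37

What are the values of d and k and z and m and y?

Rows 1 and 3 both sum to 121, so that's the common total.
The known cells in column 8 total 144, leaving 121 − 144 = -23 for the blank.
The known cells in row 6 total 89, leaving 121 − 89 = 32 for the blank.
The known cells in column 1 total 85, leaving 121 − 85 = 36 for the blank.
The known cells in row 8 total 128, leaving 121 − 128 = -7 for the blank.
The known cells in row 2 total 93, leaving 121 − 93 = 28 for the blank.

d = 32, k = 36, z = -7, m = 28, y = -23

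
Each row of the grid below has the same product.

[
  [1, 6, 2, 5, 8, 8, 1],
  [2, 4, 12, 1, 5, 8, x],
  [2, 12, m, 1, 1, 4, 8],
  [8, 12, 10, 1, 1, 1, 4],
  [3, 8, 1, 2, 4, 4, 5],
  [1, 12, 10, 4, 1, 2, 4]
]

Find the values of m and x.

Rows 4 and 5 each multiply to 3840, so every row has product 3840.
Row 3: 2×12×1×1×4×8 = 768, so the missing entry is 3840 ÷ 768 = 5.
Row 2: 2×4×12×1×5×8 = 3840, so the missing entry is 3840 ÷ 3840 = 1.

m = 5, x = 1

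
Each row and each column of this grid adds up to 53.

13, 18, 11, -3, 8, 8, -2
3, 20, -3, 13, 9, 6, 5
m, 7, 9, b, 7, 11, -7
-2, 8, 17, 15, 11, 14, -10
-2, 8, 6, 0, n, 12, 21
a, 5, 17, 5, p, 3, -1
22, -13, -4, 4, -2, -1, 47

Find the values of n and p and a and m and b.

n = 8, p = 12, a = 12, m = 7, b = 19

The known cells in row 5 total 45, leaving 53 − 45 = 8 for the blank.
The known cells in column 5 total 41, leaving 53 − 41 = 12 for the blank.
The known cells in column 4 total 34, leaving 53 − 34 = 19 for the blank.
The known cells in row 3 total 46, leaving 53 − 46 = 7 for the blank.
The known cells in row 6 total 41, leaving 53 − 41 = 12 for the blank.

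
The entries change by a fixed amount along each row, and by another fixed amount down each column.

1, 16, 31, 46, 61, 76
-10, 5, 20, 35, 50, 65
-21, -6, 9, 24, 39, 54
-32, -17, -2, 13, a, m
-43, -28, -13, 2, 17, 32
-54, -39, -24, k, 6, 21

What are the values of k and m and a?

Along each row the entries change by 15 per step; down each column they change by -11.
Row 6: from -54 at column 1, stepping by 15 to column 4 gives -9.
Row 4: from -32 at column 1, stepping by 15 to column 6 gives 43.
Row 4: from -32 at column 1, stepping by 15 to column 5 gives 28.

k = -9, m = 43, a = 28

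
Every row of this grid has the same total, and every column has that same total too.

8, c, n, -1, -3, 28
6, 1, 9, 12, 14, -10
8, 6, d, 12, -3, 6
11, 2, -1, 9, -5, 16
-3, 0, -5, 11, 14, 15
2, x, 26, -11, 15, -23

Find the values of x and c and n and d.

Rows 2 and 4 both sum to 32, so that's the common total.
The known cells in row 6 total 9, leaving 32 − 9 = 23 for the blank.
The known cells in column 2 total 32, leaving 32 − 32 = 0 for the blank.
The known cells in row 1 total 32, leaving 32 − 32 = 0 for the blank.
The known cells in row 3 total 29, leaving 32 − 29 = 3 for the blank.

x = 23, c = 0, n = 0, d = 3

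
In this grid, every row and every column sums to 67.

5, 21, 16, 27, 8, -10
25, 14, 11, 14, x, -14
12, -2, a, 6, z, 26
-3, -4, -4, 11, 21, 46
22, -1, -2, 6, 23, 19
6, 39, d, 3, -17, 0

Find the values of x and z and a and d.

x = 17, z = 15, a = 10, d = 36

The known cells in row 6 total 31, leaving 67 − 31 = 36 for the blank.
The known cells in row 2 total 50, leaving 67 − 50 = 17 for the blank.
The known cells in column 5 total 52, leaving 67 − 52 = 15 for the blank.
The known cells in row 3 total 57, leaving 67 − 57 = 10 for the blank.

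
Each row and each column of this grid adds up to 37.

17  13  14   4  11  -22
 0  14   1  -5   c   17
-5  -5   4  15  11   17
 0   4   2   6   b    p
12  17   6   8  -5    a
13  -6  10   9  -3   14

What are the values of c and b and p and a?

c = 10, b = 13, p = 12, a = -1

Row 5 has 12 + 17 + 6 + 8 − 5 = 38; the blank must be 37 − 38 = -1.
Column 6 has -22 + 17 + 17 − 1 + 14 = 25; the blank must be 37 − 25 = 12.
Row 4 has 0 + 4 + 2 + 6 + 12 = 24; the blank must be 37 − 24 = 13.
Row 2 has 0 + 14 + 1 − 5 + 17 = 27; the blank must be 37 − 27 = 10.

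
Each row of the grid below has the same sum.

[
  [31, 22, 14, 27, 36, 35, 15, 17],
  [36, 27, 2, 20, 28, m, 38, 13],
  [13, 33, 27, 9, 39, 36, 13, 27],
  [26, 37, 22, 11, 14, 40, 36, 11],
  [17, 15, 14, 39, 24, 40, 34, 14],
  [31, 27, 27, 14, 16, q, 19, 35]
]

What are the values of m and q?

m = 33, q = 28

The complete rows each total 197.
Row 2 is missing 197 − 164 = 33 (since 36 + 27 + 2 + 20 + 28 + 38 + 13 = 164).
Row 6 is missing 197 − 169 = 28 (since 31 + 27 + 27 + 14 + 16 + 19 + 35 = 169).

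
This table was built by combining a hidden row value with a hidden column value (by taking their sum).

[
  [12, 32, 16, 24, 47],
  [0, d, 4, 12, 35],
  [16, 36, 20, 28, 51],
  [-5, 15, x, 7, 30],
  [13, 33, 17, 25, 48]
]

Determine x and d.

The difference between any two rows is the same in every column — this is an addition table with the headers hidden.
Row 4 minus row 1 is 7 − 24 = -17, so its entry in column 3 is 16 + (-17) = -1.
Row 2 minus row 1 is 12 − 24 = -12, so its entry in column 2 is 32 + (-12) = 20.

x = -1, d = 20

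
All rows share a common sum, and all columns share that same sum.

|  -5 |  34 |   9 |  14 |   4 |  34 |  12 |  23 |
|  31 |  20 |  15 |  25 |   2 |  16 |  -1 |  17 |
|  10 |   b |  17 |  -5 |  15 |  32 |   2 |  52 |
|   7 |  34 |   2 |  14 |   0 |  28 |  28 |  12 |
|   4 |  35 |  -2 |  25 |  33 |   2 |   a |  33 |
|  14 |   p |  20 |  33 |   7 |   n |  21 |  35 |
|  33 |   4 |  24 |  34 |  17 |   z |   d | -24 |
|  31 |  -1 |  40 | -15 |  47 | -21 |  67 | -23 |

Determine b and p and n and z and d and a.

b = 2, p = -3, n = -2, z = 36, d = 1, a = -5

Rows 1 and 2 both sum to 125, so that's the common total.
Row 3: 10 + 17 − 5 + 15 + 32 + 2 + 52 = 123, so its missing entry is 125 − 123 = 2.
Row 5: 4 + 35 − 2 + 25 + 33 + 2 + 33 = 130, so its missing entry is 125 − 130 = -5.
Column 2: 34 + 20 + 2 + 34 + 35 + 4 − 1 = 128, so its missing entry is 125 − 128 = -3.
Row 6: 14 − 3 + 20 + 33 + 7 + 21 + 35 = 127, so its missing entry is 125 − 127 = -2.
Column 6: 34 + 16 + 32 + 28 + 2 − 2 − 21 = 89, so its missing entry is 125 − 89 = 36.
Row 7: 33 + 4 + 24 + 34 + 17 + 36 − 24 = 124, so its missing entry is 125 − 124 = 1.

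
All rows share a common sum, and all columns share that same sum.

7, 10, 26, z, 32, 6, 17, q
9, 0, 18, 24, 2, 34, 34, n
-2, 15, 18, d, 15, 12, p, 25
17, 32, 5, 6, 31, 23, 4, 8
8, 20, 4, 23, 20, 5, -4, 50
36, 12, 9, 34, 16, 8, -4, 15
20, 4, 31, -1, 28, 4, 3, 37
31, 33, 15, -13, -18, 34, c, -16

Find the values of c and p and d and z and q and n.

Rows 4 and 5 both sum to 126, so that's the common total.
Row 2: 9 + 0 + 18 + 24 + 2 + 34 + 34 = 121, so its missing entry is 126 − 121 = 5.
Column 8: 5 + 25 + 8 + 50 + 15 + 37 − 16 = 124, so its missing entry is 126 − 124 = 2.
Row 1: 7 + 10 + 26 + 32 + 6 + 17 + 2 = 100, so its missing entry is 126 − 100 = 26.
Column 4: 26 + 24 + 6 + 23 + 34 − 1 − 13 = 99, so its missing entry is 126 − 99 = 27.
Row 8: 31 + 33 + 15 − 13 − 18 + 34 − 16 = 66, so its missing entry is 126 − 66 = 60.
Row 3: -2 + 15 + 18 + 27 + 15 + 12 + 25 = 110, so its missing entry is 126 − 110 = 16.

c = 60, p = 16, d = 27, z = 26, q = 2, n = 5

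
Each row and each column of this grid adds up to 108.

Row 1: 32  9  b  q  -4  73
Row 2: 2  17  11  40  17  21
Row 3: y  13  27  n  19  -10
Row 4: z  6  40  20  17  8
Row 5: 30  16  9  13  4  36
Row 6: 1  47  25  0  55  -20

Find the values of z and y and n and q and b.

Row 4: 6 + 40 + 20 + 17 + 8 = 91, so its missing entry is 108 − 91 = 17.
Column 1: 32 + 2 + 17 + 30 + 1 = 82, so its missing entry is 108 − 82 = 26.
Row 3: 26 + 13 + 27 + 19 − 10 = 75, so its missing entry is 108 − 75 = 33.
Column 4: 40 + 33 + 20 + 13 + 0 = 106, so its missing entry is 108 − 106 = 2.
Row 1: 32 + 9 + 2 − 4 + 73 = 112, so its missing entry is 108 − 112 = -4.

z = 17, y = 26, n = 33, q = 2, b = -4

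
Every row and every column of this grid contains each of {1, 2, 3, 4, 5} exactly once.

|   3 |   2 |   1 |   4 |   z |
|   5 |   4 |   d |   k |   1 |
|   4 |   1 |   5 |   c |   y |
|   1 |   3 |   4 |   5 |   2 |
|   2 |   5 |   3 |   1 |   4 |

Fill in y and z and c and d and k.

y = 3, z = 5, c = 2, d = 2, k = 3

At (row 2, col 3): column 3 already has {1, 3, 4, 5}, so the value is 2.
For row 1, column 5: row 1 already has {1, 2, 3, 4}; that leaves 5.
Cell (3,5): column 5 already has {1, 2, 4, 5} → 3.
Cell (3,4): row 3 already has {1, 3, 4, 5} → 2.
For row 2, column 4: row 2 already has {1, 2, 4, 5}; that leaves 3.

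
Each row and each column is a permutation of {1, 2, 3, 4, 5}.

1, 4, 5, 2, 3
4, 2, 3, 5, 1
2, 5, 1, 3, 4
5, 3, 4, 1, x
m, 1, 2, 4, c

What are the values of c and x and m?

At (row 5, col 1): column 1 already has {1, 2, 4, 5}, so the value is 3.
Cell (5,5): row 5 already has {1, 2, 3, 4} → 5.
At (row 4, col 5): row 4 already has {1, 3, 4, 5}, so the value is 2.

c = 5, x = 2, m = 3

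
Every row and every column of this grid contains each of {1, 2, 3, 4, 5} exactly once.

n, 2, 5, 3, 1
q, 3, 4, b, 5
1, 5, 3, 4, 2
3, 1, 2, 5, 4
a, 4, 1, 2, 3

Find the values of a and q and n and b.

a = 5, q = 2, n = 4, b = 1

At (row 5, col 1): row 5 already has {1, 2, 3, 4}, so the value is 5.
Cell (2,4): column 4 already has {2, 3, 4, 5} → 1.
Cell (2,1): row 2 already has {1, 3, 4, 5} → 2.
At (row 1, col 1): row 1 already has {1, 2, 3, 5}, so the value is 4.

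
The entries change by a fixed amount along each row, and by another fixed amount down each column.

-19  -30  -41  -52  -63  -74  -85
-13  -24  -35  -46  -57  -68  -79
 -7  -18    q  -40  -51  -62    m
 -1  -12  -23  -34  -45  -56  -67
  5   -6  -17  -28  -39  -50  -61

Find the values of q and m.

Along each row the entries change by -11 per step; down each column they change by 6.
Row 3: from -7 at column 1, stepping by -11 to column 3 gives -29.
Row 3: from -7 at column 1, stepping by -11 to column 7 gives -73.

q = -29, m = -73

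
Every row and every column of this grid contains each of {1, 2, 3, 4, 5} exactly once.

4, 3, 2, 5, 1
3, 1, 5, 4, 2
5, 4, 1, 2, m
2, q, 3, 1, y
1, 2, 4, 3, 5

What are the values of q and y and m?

Cell (4,2): column 2 already has {1, 2, 3, 4} → 5.
Cell (3,5): row 3 already has {1, 2, 4, 5} → 3.
At (row 4, col 5): row 4 already has {1, 2, 3, 5}, so the value is 4.

q = 5, y = 4, m = 3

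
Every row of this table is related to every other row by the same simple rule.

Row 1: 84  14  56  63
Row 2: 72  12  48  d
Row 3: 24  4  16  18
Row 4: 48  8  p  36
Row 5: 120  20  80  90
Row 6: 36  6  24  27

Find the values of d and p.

Each row is a constant multiple of every other row — this is a multiplication table with the headers hidden.
Row 2 is 72/84 = 6/7 times row 1, so its entry in column 4 is 63 × 6/7 = 54.
Row 4 is 48/84 = 4/7 times row 1, so its entry in column 3 is 56 × 4/7 = 32.

d = 54, p = 32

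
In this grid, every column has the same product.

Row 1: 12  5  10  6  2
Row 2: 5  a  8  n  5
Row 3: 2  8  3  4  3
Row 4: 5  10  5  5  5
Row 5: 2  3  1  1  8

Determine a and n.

Columns 3 and 5 each multiply to 1200, so every column has product 1200.
Column 2: 5×8×10×3 = 1200, so the missing entry is 1200 ÷ 1200 = 1.
Column 4: 6×4×5×1 = 120, so the missing entry is 1200 ÷ 120 = 10.

a = 1, n = 10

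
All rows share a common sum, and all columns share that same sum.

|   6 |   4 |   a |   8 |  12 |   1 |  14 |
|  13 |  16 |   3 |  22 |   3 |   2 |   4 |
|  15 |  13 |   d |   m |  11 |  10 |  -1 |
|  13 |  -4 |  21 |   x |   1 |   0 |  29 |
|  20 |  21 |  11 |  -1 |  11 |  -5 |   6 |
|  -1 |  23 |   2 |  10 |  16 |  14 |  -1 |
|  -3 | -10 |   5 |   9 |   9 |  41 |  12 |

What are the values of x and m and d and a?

x = 3, m = 12, d = 3, a = 18

Rows 2 and 5 both sum to 63, so that's the common total.
Row 1 has 6 + 4 + 8 + 12 + 1 + 14 = 45; the blank must be 63 − 45 = 18.
Row 4 has 13 − 4 + 21 + 1 + 0 + 29 = 60; the blank must be 63 − 60 = 3.
Column 4 has 8 + 22 + 3 − 1 + 10 + 9 = 51; the blank must be 63 − 51 = 12.
Row 3 has 15 + 13 + 12 + 11 + 10 − 1 = 60; the blank must be 63 − 60 = 3.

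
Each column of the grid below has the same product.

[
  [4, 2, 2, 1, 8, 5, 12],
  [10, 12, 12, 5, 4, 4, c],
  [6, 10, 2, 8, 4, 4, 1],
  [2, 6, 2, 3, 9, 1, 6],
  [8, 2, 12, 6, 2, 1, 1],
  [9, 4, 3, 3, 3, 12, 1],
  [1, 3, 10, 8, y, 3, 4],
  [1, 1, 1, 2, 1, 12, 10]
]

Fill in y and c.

y = 5, c = 12

Columns 1 and 4 each multiply to 34560, so every column has product 34560.
Column 5: 8×4×4×9×2×3×1 = 6912, so the missing entry is 34560 ÷ 6912 = 5.
Column 7: 12×1×6×1×1×4×10 = 2880, so the missing entry is 34560 ÷ 2880 = 12.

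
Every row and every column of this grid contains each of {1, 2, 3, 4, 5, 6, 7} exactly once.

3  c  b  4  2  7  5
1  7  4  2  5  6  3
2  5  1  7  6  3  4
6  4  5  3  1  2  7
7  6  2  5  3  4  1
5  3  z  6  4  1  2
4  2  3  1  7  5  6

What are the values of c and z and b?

At (row 1, col 2): column 2 already has {2, 3, 4, 5, 6, 7}, so the value is 1.
For row 1, column 3: row 1 already has {1, 2, 3, 4, 5, 7}; that leaves 6.
Cell (6,3): row 6 already has {1, 2, 3, 4, 5, 6} → 7.

c = 1, z = 7, b = 6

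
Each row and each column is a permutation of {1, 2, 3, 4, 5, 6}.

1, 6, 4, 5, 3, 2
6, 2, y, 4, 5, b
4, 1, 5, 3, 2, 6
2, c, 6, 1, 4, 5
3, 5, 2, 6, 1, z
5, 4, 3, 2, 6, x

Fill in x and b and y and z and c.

x = 1, b = 3, y = 1, z = 4, c = 3

Cell (2,3): column 3 already has {2, 3, 4, 5, 6} → 1.
Cell (6,6): row 6 already has {2, 3, 4, 5, 6} → 1.
For row 2, column 6: row 2 already has {1, 2, 4, 5, 6}; that leaves 3.
Cell (4,2): row 4 already has {1, 2, 4, 5, 6} → 3.
At (row 5, col 6): row 5 already has {1, 2, 3, 5, 6}, so the value is 4.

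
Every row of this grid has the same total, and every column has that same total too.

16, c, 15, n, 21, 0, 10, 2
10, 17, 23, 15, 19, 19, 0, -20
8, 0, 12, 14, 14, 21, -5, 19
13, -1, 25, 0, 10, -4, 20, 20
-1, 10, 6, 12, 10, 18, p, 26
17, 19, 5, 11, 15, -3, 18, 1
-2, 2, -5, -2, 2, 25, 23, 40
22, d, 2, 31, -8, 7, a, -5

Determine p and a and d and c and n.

Rows 2 and 3 both sum to 83, so that's the common total.
The known cells in row 5 total 81, leaving 83 − 81 = 2 for the blank.
The known cells in column 4 total 81, leaving 83 − 81 = 2 for the blank.
The known cells in row 1 total 66, leaving 83 − 66 = 17 for the blank.
The known cells in column 2 total 64, leaving 83 − 64 = 19 for the blank.
The known cells in row 8 total 68, leaving 83 − 68 = 15 for the blank.

p = 2, a = 15, d = 19, c = 17, n = 2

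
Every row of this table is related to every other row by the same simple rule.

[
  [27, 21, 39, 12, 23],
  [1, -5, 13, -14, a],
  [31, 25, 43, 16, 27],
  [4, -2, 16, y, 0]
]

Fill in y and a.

y = -11, a = -3

The difference between any two rows is the same in every column — this is an addition table with the headers hidden.
Row 4 minus row 1 is 4 − 27 = -23, so its entry in column 4 is 12 + (-23) = -11.
Row 2 minus row 1 is 1 − 27 = -26, so its entry in column 5 is 23 + (-26) = -3.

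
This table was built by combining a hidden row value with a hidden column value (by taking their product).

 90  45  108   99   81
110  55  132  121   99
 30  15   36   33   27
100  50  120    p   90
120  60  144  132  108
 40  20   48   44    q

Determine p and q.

p = 110, q = 36

Each row is a constant multiple of every other row — this is a multiplication table with the headers hidden.
Row 4 is 100/90 = 10/9 times row 1, so its entry in column 4 is 99 × 10/9 = 110.
Row 6 is 40/90 = 4/9 times row 1, so its entry in column 5 is 81 × 4/9 = 36.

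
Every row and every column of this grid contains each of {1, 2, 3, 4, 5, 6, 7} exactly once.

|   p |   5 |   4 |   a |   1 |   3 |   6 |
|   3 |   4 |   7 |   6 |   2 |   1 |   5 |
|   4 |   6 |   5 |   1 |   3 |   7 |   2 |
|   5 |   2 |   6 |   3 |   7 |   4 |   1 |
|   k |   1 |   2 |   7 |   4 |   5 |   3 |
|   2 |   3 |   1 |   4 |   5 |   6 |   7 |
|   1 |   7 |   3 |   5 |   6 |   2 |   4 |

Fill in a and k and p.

a = 2, k = 6, p = 7

Cell (1,4): column 4 already has {1, 3, 4, 5, 6, 7} → 2.
At (row 5, col 1): row 5 already has {1, 2, 3, 4, 5, 7}, so the value is 6.
For row 1, column 1: row 1 already has {1, 2, 3, 4, 5, 6}; that leaves 7.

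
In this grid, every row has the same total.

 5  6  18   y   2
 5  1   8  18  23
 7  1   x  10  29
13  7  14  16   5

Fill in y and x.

y = 24, x = 8

Rows 2 and 4 both add up to 55, so every row sums to 55.
Row 1: 5 + 6 + 18 + 2 = 31, so the missing entry is 55 − 31 = 24.
Row 3: 7 + 1 + 10 + 29 = 47, so the missing entry is 55 − 47 = 8.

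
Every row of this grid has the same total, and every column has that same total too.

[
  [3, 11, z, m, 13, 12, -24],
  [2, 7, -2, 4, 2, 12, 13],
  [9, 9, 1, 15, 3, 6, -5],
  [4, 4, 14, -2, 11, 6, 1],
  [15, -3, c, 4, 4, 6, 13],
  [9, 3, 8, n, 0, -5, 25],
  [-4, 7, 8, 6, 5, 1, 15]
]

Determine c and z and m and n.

Rows 2 and 3 both sum to 38, so that's the common total.
Row 6: 9 + 3 + 8 + 0 − 5 + 25 = 40, so its missing entry is 38 − 40 = -2.
Column 4: 4 + 15 − 2 + 4 − 2 + 6 = 25, so its missing entry is 38 − 25 = 13.
Row 1: 3 + 11 + 13 + 13 + 12 − 24 = 28, so its missing entry is 38 − 28 = 10.
Row 5: 15 − 3 + 4 + 4 + 6 + 13 = 39, so its missing entry is 38 − 39 = -1.

c = -1, z = 10, m = 13, n = -2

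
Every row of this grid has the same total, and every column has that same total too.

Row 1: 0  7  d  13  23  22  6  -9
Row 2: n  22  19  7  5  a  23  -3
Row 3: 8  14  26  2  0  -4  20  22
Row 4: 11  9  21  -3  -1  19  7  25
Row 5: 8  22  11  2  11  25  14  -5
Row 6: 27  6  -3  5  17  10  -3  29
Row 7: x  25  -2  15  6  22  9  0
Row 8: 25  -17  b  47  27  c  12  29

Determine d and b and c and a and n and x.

d = 26, b = -10, c = -25, a = 19, n = -4, x = 13

Rows 3 and 4 both sum to 88, so that's the common total.
Row 1 has 0 + 7 + 13 + 23 + 22 + 6 − 9 = 62; the blank must be 88 − 62 = 26.
Column 3 has 26 + 19 + 26 + 21 + 11 − 3 − 2 = 98; the blank must be 88 − 98 = -10.
Row 7 has 25 − 2 + 15 + 6 + 22 + 9 + 0 = 75; the blank must be 88 − 75 = 13.
Column 1 has 0 + 8 + 11 + 8 + 27 + 13 + 25 = 92; the blank must be 88 − 92 = -4.
Row 2 has -4 + 22 + 19 + 7 + 5 + 23 − 3 = 69; the blank must be 88 − 69 = 19.
Row 8 has 25 − 17 − 10 + 47 + 27 + 12 + 29 = 113; the blank must be 88 − 113 = -25.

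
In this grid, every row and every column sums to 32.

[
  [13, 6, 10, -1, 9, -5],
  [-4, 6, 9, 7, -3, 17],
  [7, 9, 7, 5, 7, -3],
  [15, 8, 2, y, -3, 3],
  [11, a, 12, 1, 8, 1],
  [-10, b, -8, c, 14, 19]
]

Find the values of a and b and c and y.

a = -1, b = 4, c = 13, y = 7

Row 4 has 15 + 8 + 2 − 3 + 3 = 25; the blank must be 32 − 25 = 7.
Column 4 has -1 + 7 + 5 + 7 + 1 = 19; the blank must be 32 − 19 = 13.
Row 5 has 11 + 12 + 1 + 8 + 1 = 33; the blank must be 32 − 33 = -1.
Row 6 has -10 − 8 + 13 + 14 + 19 = 28; the blank must be 32 − 28 = 4.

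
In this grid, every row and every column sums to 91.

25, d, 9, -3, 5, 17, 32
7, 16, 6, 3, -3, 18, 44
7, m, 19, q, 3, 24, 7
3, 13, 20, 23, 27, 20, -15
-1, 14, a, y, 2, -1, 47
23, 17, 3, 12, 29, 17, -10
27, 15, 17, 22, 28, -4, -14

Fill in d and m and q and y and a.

Row 1: 25 + 9 − 3 + 5 + 17 + 32 = 85, so its missing entry is 91 − 85 = 6.
Column 2: 6 + 16 + 13 + 14 + 17 + 15 = 81, so its missing entry is 91 − 81 = 10.
Column 3: 9 + 6 + 19 + 20 + 3 + 17 = 74, so its missing entry is 91 − 74 = 17.
Row 5: -1 + 14 + 17 + 2 − 1 + 47 = 78, so its missing entry is 91 − 78 = 13.
Row 3: 7 + 10 + 19 + 3 + 24 + 7 = 70, so its missing entry is 91 − 70 = 21.

d = 6, m = 10, q = 21, y = 13, a = 17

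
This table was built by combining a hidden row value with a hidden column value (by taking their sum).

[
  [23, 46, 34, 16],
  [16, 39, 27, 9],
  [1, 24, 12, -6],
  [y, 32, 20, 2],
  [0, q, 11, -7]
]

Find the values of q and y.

The difference between any two rows is the same in every column — this is an addition table with the headers hidden.
Row 5 minus row 1 is -7 − 16 = -23, so its entry in column 2 is 46 + (-23) = 23.
Row 4 minus row 1 is 2 − 16 = -14, so its entry in column 1 is 23 + (-14) = 9.

q = 23, y = 9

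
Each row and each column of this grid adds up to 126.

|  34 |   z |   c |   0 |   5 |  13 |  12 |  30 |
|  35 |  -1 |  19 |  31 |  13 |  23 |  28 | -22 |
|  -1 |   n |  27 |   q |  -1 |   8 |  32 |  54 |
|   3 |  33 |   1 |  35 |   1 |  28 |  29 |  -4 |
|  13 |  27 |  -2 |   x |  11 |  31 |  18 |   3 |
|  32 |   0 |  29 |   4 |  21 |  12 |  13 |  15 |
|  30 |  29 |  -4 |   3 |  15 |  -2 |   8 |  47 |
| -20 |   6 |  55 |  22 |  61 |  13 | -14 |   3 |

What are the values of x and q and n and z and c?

x = 25, q = 6, n = 1, z = 31, c = 1

The known cells in row 5 total 101, leaving 126 − 101 = 25 for the blank.
The known cells in column 4 total 120, leaving 126 − 120 = 6 for the blank.
The known cells in row 3 total 125, leaving 126 − 125 = 1 for the blank.
The known cells in column 2 total 95, leaving 126 − 95 = 31 for the blank.
The known cells in row 1 total 125, leaving 126 − 125 = 1 for the blank.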